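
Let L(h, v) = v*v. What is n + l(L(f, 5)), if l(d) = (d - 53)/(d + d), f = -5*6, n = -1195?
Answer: -29889/25 ≈ -1195.6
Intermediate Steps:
f = -30
L(h, v) = v²
l(d) = (-53 + d)/(2*d) (l(d) = (-53 + d)/((2*d)) = (-53 + d)*(1/(2*d)) = (-53 + d)/(2*d))
n + l(L(f, 5)) = -1195 + (-53 + 5²)/(2*(5²)) = -1195 + (½)*(-53 + 25)/25 = -1195 + (½)*(1/25)*(-28) = -1195 - 14/25 = -29889/25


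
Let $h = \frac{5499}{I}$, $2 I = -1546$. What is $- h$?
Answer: $\frac{5499}{773} \approx 7.1138$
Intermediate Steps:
$I = -773$ ($I = \frac{1}{2} \left(-1546\right) = -773$)
$h = - \frac{5499}{773}$ ($h = \frac{5499}{-773} = 5499 \left(- \frac{1}{773}\right) = - \frac{5499}{773} \approx -7.1138$)
$- h = \left(-1\right) \left(- \frac{5499}{773}\right) = \frac{5499}{773}$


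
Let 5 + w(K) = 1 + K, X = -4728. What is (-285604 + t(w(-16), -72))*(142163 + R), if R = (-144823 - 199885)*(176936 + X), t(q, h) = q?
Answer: 16955021405640024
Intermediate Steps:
w(K) = -4 + K (w(K) = -5 + (1 + K) = -4 + K)
R = -59361475264 (R = (-144823 - 199885)*(176936 - 4728) = -344708*172208 = -59361475264)
(-285604 + t(w(-16), -72))*(142163 + R) = (-285604 + (-4 - 16))*(142163 - 59361475264) = (-285604 - 20)*(-59361333101) = -285624*(-59361333101) = 16955021405640024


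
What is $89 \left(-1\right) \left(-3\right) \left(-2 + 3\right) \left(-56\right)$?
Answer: $-14952$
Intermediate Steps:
$89 \left(-1\right) \left(-3\right) \left(-2 + 3\right) \left(-56\right) = 89 \cdot 3 \cdot 1 \left(-56\right) = 89 \cdot 3 \left(-56\right) = 267 \left(-56\right) = -14952$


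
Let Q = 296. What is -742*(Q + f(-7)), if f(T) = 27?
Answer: -239666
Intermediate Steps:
-742*(Q + f(-7)) = -742*(296 + 27) = -742*323 = -239666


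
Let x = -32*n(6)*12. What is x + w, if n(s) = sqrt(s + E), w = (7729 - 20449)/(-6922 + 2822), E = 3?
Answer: -235524/205 ≈ -1148.9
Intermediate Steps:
w = 636/205 (w = -12720/(-4100) = -12720*(-1/4100) = 636/205 ≈ 3.1024)
n(s) = sqrt(3 + s) (n(s) = sqrt(s + 3) = sqrt(3 + s))
x = -1152 (x = -32*sqrt(3 + 6)*12 = -32*sqrt(9)*12 = -32*3*12 = -96*12 = -1152)
x + w = -1152 + 636/205 = -235524/205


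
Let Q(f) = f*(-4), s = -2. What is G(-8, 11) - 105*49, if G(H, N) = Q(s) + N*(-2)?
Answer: -5159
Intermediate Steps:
Q(f) = -4*f
G(H, N) = 8 - 2*N (G(H, N) = -4*(-2) + N*(-2) = 8 - 2*N)
G(-8, 11) - 105*49 = (8 - 2*11) - 105*49 = (8 - 22) - 5145 = -14 - 5145 = -5159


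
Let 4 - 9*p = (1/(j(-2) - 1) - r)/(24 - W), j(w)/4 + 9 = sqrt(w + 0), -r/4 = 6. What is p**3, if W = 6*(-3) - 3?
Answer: (61903193040*sqrt(2) + 178912619029*I)/(66430125*(16300*sqrt(2) + 47101*I)) ≈ 0.057178 + 4.439e-6*I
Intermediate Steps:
r = -24 (r = -4*6 = -24)
j(w) = -36 + 4*sqrt(w) (j(w) = -36 + 4*sqrt(w + 0) = -36 + 4*sqrt(w))
W = -21 (W = -18 - 3 = -21)
p = 52/135 - 1/(405*(-37 + 4*I*sqrt(2))) (p = 4/9 - (1/((-36 + 4*sqrt(-2)) - 1) - 1*(-24))/(9*(24 - 1*(-21))) = 4/9 - (1/((-36 + 4*(I*sqrt(2))) - 1) + 24)/(9*(24 + 21)) = 4/9 - (1/((-36 + 4*I*sqrt(2)) - 1) + 24)/(9*45) = 4/9 - (1/(-37 + 4*I*sqrt(2)) + 24)/(9*45) = 4/9 - (24 + 1/(-37 + 4*I*sqrt(2)))/(9*45) = 4/9 - (8/15 + 1/(45*(-37 + 4*I*sqrt(2))))/9 = 4/9 + (-8/135 - 1/(405*(-37 + 4*I*sqrt(2)))) = 52/135 - 1/(405*(-37 + 4*I*sqrt(2))) ≈ 0.38525 + 9.9697e-6*I)
p**3 = (218593/567405 + 4*I*sqrt(2)/567405)**3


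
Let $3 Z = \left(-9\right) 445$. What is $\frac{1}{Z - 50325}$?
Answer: $- \frac{1}{51660} \approx -1.9357 \cdot 10^{-5}$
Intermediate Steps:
$Z = -1335$ ($Z = \frac{\left(-9\right) 445}{3} = \frac{1}{3} \left(-4005\right) = -1335$)
$\frac{1}{Z - 50325} = \frac{1}{-1335 - 50325} = \frac{1}{-51660} = - \frac{1}{51660}$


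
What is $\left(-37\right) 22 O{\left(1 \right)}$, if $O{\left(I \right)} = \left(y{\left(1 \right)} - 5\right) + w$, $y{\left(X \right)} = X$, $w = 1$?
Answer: $2442$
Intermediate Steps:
$O{\left(I \right)} = -3$ ($O{\left(I \right)} = \left(1 - 5\right) + 1 = -4 + 1 = -3$)
$\left(-37\right) 22 O{\left(1 \right)} = \left(-37\right) 22 \left(-3\right) = \left(-814\right) \left(-3\right) = 2442$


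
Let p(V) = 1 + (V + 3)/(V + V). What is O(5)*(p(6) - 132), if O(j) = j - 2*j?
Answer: 2605/4 ≈ 651.25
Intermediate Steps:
O(j) = -j
p(V) = 1 + (3 + V)/(2*V) (p(V) = 1 + (3 + V)/((2*V)) = 1 + (3 + V)*(1/(2*V)) = 1 + (3 + V)/(2*V))
O(5)*(p(6) - 132) = (-1*5)*((3/2)*(1 + 6)/6 - 132) = -5*((3/2)*(1/6)*7 - 132) = -5*(7/4 - 132) = -5*(-521/4) = 2605/4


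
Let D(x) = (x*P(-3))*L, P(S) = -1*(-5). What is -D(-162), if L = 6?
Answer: 4860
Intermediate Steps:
P(S) = 5
D(x) = 30*x (D(x) = (x*5)*6 = (5*x)*6 = 30*x)
-D(-162) = -30*(-162) = -1*(-4860) = 4860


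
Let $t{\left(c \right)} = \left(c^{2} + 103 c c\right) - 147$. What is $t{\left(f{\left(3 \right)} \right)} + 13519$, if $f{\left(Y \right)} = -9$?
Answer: $21796$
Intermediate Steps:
$t{\left(c \right)} = -147 + 104 c^{2}$ ($t{\left(c \right)} = \left(c^{2} + 103 c^{2}\right) - 147 = 104 c^{2} - 147 = -147 + 104 c^{2}$)
$t{\left(f{\left(3 \right)} \right)} + 13519 = \left(-147 + 104 \left(-9\right)^{2}\right) + 13519 = \left(-147 + 104 \cdot 81\right) + 13519 = \left(-147 + 8424\right) + 13519 = 8277 + 13519 = 21796$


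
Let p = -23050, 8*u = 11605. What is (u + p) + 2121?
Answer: -155827/8 ≈ -19478.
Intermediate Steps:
u = 11605/8 (u = (⅛)*11605 = 11605/8 ≈ 1450.6)
(u + p) + 2121 = (11605/8 - 23050) + 2121 = -172795/8 + 2121 = -155827/8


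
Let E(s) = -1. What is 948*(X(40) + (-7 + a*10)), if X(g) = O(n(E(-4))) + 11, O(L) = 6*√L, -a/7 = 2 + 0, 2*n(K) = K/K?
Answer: -128928 + 2844*√2 ≈ -1.2491e+5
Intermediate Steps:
n(K) = ½ (n(K) = (K/K)/2 = (½)*1 = ½)
a = -14 (a = -7*(2 + 0) = -7*2 = -14)
X(g) = 11 + 3*√2 (X(g) = 6*√(½) + 11 = 6*(√2/2) + 11 = 3*√2 + 11 = 11 + 3*√2)
948*(X(40) + (-7 + a*10)) = 948*((11 + 3*√2) + (-7 - 14*10)) = 948*((11 + 3*√2) + (-7 - 140)) = 948*((11 + 3*√2) - 147) = 948*(-136 + 3*√2) = -128928 + 2844*√2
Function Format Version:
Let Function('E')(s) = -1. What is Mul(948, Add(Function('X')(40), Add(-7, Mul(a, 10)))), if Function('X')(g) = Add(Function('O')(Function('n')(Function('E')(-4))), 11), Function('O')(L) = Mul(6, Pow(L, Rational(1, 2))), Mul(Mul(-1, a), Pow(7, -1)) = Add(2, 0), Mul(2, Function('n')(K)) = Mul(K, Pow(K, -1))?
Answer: Add(-128928, Mul(2844, Pow(2, Rational(1, 2)))) ≈ -1.2491e+5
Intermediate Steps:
Function('n')(K) = Rational(1, 2) (Function('n')(K) = Mul(Rational(1, 2), Mul(K, Pow(K, -1))) = Mul(Rational(1, 2), 1) = Rational(1, 2))
a = -14 (a = Mul(-7, Add(2, 0)) = Mul(-7, 2) = -14)
Function('X')(g) = Add(11, Mul(3, Pow(2, Rational(1, 2)))) (Function('X')(g) = Add(Mul(6, Pow(Rational(1, 2), Rational(1, 2))), 11) = Add(Mul(6, Mul(Rational(1, 2), Pow(2, Rational(1, 2)))), 11) = Add(Mul(3, Pow(2, Rational(1, 2))), 11) = Add(11, Mul(3, Pow(2, Rational(1, 2)))))
Mul(948, Add(Function('X')(40), Add(-7, Mul(a, 10)))) = Mul(948, Add(Add(11, Mul(3, Pow(2, Rational(1, 2)))), Add(-7, Mul(-14, 10)))) = Mul(948, Add(Add(11, Mul(3, Pow(2, Rational(1, 2)))), Add(-7, -140))) = Mul(948, Add(Add(11, Mul(3, Pow(2, Rational(1, 2)))), -147)) = Mul(948, Add(-136, Mul(3, Pow(2, Rational(1, 2))))) = Add(-128928, Mul(2844, Pow(2, Rational(1, 2))))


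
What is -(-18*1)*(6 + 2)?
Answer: 144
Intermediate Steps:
-(-18*1)*(6 + 2) = -(-18)*8 = -1*(-144) = 144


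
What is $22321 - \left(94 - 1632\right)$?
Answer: $23859$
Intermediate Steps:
$22321 - \left(94 - 1632\right) = 22321 - -1538 = 22321 + 1538 = 23859$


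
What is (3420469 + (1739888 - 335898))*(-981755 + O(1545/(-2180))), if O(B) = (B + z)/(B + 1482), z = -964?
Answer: -1019665515427730934/215281 ≈ -4.7364e+12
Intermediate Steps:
O(B) = (-964 + B)/(1482 + B) (O(B) = (B - 964)/(B + 1482) = (-964 + B)/(1482 + B))
(3420469 + (1739888 - 335898))*(-981755 + O(1545/(-2180))) = (3420469 + (1739888 - 335898))*(-981755 + (-964 + 1545/(-2180))/(1482 + 1545/(-2180))) = (3420469 + 1403990)*(-981755 + (-964 + 1545*(-1/2180))/(1482 + 1545*(-1/2180))) = 4824459*(-981755 + (-964 - 309/436)/(1482 - 309/436)) = 4824459*(-981755 - 420613/436/(645843/436)) = 4824459*(-981755 + (436/645843)*(-420613/436)) = 4824459*(-981755 - 420613/645843) = 4824459*(-634060015078/645843) = -1019665515427730934/215281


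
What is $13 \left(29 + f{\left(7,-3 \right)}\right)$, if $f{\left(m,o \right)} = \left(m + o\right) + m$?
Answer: $520$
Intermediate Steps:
$f{\left(m,o \right)} = o + 2 m$
$13 \left(29 + f{\left(7,-3 \right)}\right) = 13 \left(29 + \left(-3 + 2 \cdot 7\right)\right) = 13 \left(29 + \left(-3 + 14\right)\right) = 13 \left(29 + 11\right) = 13 \cdot 40 = 520$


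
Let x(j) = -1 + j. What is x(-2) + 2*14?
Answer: 25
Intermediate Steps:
x(-2) + 2*14 = (-1 - 2) + 2*14 = -3 + 28 = 25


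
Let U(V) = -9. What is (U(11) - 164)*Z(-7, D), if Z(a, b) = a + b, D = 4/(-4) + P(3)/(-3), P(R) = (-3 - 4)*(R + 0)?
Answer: 173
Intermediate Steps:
P(R) = -7*R
D = 6 (D = 4/(-4) - 7*3/(-3) = 4*(-¼) - 21*(-⅓) = -1 + 7 = 6)
(U(11) - 164)*Z(-7, D) = (-9 - 164)*(-7 + 6) = -173*(-1) = 173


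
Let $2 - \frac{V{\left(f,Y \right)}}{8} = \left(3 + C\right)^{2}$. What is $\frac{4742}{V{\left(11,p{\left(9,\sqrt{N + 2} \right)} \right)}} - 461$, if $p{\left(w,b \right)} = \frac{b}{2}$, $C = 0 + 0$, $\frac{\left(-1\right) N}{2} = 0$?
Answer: $- \frac{15279}{28} \approx -545.68$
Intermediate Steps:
$N = 0$ ($N = \left(-2\right) 0 = 0$)
$C = 0$
$p{\left(w,b \right)} = \frac{b}{2}$ ($p{\left(w,b \right)} = b \frac{1}{2} = \frac{b}{2}$)
$V{\left(f,Y \right)} = -56$ ($V{\left(f,Y \right)} = 16 - 8 \left(3 + 0\right)^{2} = 16 - 8 \cdot 3^{2} = 16 - 72 = -56$)
$\frac{4742}{V{\left(11,p{\left(9,\sqrt{N + 2} \right)} \right)}} - 461 = \frac{4742}{-56} - 461 = 4742 \left(- \frac{1}{56}\right) - 461 = - \frac{2371}{28} - 461 = - \frac{15279}{28}$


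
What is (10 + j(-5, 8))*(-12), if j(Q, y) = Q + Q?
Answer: 0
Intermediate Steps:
j(Q, y) = 2*Q
(10 + j(-5, 8))*(-12) = (10 + 2*(-5))*(-12) = (10 - 10)*(-12) = 0*(-12) = 0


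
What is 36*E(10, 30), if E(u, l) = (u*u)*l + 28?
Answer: 109008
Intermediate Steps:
E(u, l) = 28 + l*u² (E(u, l) = u²*l + 28 = l*u² + 28 = 28 + l*u²)
36*E(10, 30) = 36*(28 + 30*10²) = 36*(28 + 30*100) = 36*(28 + 3000) = 36*3028 = 109008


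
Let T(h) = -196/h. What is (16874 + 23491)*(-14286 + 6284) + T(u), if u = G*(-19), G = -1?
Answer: -6137014066/19 ≈ -3.2300e+8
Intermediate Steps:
u = 19 (u = -1*(-19) = 19)
(16874 + 23491)*(-14286 + 6284) + T(u) = (16874 + 23491)*(-14286 + 6284) - 196/19 = 40365*(-8002) - 196*1/19 = -323000730 - 196/19 = -6137014066/19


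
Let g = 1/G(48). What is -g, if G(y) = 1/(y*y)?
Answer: -2304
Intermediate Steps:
G(y) = y**(-2)
g = 2304 (g = 1/(48**(-2)) = 1/(1/2304) = 2304)
-g = -1*2304 = -2304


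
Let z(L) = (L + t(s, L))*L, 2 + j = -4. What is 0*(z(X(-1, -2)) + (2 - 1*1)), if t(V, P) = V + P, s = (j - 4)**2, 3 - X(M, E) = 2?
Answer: 0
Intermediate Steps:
j = -6 (j = -2 - 4 = -6)
X(M, E) = 1 (X(M, E) = 3 - 1*2 = 3 - 2 = 1)
s = 100 (s = (-6 - 4)**2 = (-10)**2 = 100)
t(V, P) = P + V
z(L) = L*(100 + 2*L) (z(L) = (L + (L + 100))*L = (L + (100 + L))*L = (100 + 2*L)*L = L*(100 + 2*L))
0*(z(X(-1, -2)) + (2 - 1*1)) = 0*(2*1*(50 + 1) + (2 - 1*1)) = 0*(2*1*51 + (2 - 1)) = 0*(102 + 1) = 0*103 = 0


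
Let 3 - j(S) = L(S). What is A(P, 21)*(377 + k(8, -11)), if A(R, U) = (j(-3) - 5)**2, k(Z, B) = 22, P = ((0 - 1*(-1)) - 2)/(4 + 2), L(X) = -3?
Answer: 399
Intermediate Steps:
j(S) = 6 (j(S) = 3 - 1*(-3) = 3 + 3 = 6)
P = -1/6 (P = ((0 + 1) - 2)/6 = (1 - 2)*(1/6) = -1*1/6 = -1/6 ≈ -0.16667)
A(R, U) = 1 (A(R, U) = (6 - 5)**2 = 1**2 = 1)
A(P, 21)*(377 + k(8, -11)) = 1*(377 + 22) = 1*399 = 399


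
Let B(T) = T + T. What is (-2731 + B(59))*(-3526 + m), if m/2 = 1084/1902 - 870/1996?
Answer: 1457298444953/158183 ≈ 9.2127e+6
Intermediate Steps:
B(T) = 2*T
m = 127231/474549 (m = 2*(1084/1902 - 870/1996) = 2*(1084*(1/1902) - 870*1/1996) = 2*(542/951 - 435/998) = 2*(127231/949098) = 127231/474549 ≈ 0.26811)
(-2731 + B(59))*(-3526 + m) = (-2731 + 2*59)*(-3526 + 127231/474549) = (-2731 + 118)*(-1673132543/474549) = -2613*(-1673132543/474549) = 1457298444953/158183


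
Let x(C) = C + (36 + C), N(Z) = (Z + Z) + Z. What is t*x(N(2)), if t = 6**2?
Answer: 1728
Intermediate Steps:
N(Z) = 3*Z (N(Z) = 2*Z + Z = 3*Z)
x(C) = 36 + 2*C
t = 36
t*x(N(2)) = 36*(36 + 2*(3*2)) = 36*(36 + 2*6) = 36*(36 + 12) = 36*48 = 1728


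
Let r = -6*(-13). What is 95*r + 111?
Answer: 7521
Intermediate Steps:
r = 78
95*r + 111 = 95*78 + 111 = 7410 + 111 = 7521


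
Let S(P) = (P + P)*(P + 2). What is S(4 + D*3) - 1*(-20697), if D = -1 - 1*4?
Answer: 20895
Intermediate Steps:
D = -5 (D = -1 - 4 = -5)
S(P) = 2*P*(2 + P) (S(P) = (2*P)*(2 + P) = 2*P*(2 + P))
S(4 + D*3) - 1*(-20697) = 2*(4 - 5*3)*(2 + (4 - 5*3)) - 1*(-20697) = 2*(4 - 15)*(2 + (4 - 15)) + 20697 = 2*(-11)*(2 - 11) + 20697 = 2*(-11)*(-9) + 20697 = 198 + 20697 = 20895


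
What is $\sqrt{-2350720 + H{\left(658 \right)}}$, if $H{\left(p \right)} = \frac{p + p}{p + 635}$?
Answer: $\frac{2 i \sqrt{982511794923}}{1293} \approx 1533.2 i$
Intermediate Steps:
$H{\left(p \right)} = \frac{2 p}{635 + p}$
$\sqrt{-2350720 + H{\left(658 \right)}} = \sqrt{-2350720 + 2 \cdot 658 \frac{1}{635 + 658}} = \sqrt{-2350720 + 2 \cdot 658 \cdot \frac{1}{1293}} = \sqrt{-2350720 + \frac{1316}{1293}} = \sqrt{- \frac{3039479644}{1293}} = \frac{2 i \sqrt{982511794923}}{1293}$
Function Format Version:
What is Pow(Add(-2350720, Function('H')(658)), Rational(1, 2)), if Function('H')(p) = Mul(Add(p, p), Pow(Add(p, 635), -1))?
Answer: Mul(Rational(2, 1293), I, Pow(982511794923, Rational(1, 2))) ≈ Mul(1533.2, I)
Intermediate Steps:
Function('H')(p) = Mul(2, p, Pow(Add(635, p), -1)) (Function('H')(p) = Mul(Mul(2, p), Pow(Add(635, p), -1)) = Mul(2, p, Pow(Add(635, p), -1)))
Pow(Add(-2350720, Function('H')(658)), Rational(1, 2)) = Pow(Add(-2350720, Mul(2, 658, Pow(Add(635, 658), -1))), Rational(1, 2)) = Pow(Add(-2350720, Mul(2, 658, Pow(1293, -1))), Rational(1, 2)) = Pow(Add(-2350720, Mul(2, 658, Rational(1, 1293))), Rational(1, 2)) = Pow(Add(-2350720, Rational(1316, 1293)), Rational(1, 2)) = Pow(Rational(-3039479644, 1293), Rational(1, 2)) = Mul(Rational(2, 1293), I, Pow(982511794923, Rational(1, 2)))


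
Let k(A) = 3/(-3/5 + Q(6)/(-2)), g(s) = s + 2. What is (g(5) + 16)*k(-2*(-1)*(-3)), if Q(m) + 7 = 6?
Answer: -690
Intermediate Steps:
Q(m) = -1 (Q(m) = -7 + 6 = -1)
g(s) = 2 + s
k(A) = -30 (k(A) = 3/(-3/5 - 1/(-2)) = 3/(-3*⅕ - 1*(-½)) = 3/(-⅗ + ½) = 3/(-⅒) = 3*(-10) = -30)
(g(5) + 16)*k(-2*(-1)*(-3)) = ((2 + 5) + 16)*(-30) = (7 + 16)*(-30) = 23*(-30) = -690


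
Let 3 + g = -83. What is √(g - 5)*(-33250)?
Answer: -33250*I*√91 ≈ -3.1719e+5*I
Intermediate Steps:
g = -86 (g = -3 - 83 = -86)
√(g - 5)*(-33250) = √(-86 - 5)*(-33250) = √(-91)*(-33250) = (I*√91)*(-33250) = -33250*I*√91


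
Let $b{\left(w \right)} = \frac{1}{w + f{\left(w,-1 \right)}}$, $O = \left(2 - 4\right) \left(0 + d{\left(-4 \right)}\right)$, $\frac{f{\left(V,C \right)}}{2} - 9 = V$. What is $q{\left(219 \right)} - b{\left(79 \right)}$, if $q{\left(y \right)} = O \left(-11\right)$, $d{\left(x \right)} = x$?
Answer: $- \frac{22441}{255} \approx -88.004$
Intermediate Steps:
$f{\left(V,C \right)} = 18 + 2 V$
$O = 8$ ($O = \left(2 - 4\right) \left(0 - 4\right) = \left(-2\right) \left(-4\right) = 8$)
$q{\left(y \right)} = -88$ ($q{\left(y \right)} = 8 \left(-11\right) = -88$)
$b{\left(w \right)} = \frac{1}{18 + 3 w}$ ($b{\left(w \right)} = \frac{1}{w + \left(18 + 2 w\right)} = \frac{1}{18 + 3 w}$)
$q{\left(219 \right)} - b{\left(79 \right)} = -88 - \frac{1}{3 \left(6 + 79\right)} = -88 - \frac{1}{3 \cdot 85} = -88 - \frac{1}{3} \cdot \frac{1}{85} = -88 - \frac{1}{255} = - \frac{22441}{255}$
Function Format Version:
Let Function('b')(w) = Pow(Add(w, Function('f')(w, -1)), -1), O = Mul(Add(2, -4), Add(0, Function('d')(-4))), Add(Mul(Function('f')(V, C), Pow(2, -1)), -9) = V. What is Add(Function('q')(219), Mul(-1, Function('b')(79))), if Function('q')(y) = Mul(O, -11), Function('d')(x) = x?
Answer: Rational(-22441, 255) ≈ -88.004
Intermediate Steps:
Function('f')(V, C) = Add(18, Mul(2, V))
O = 8 (O = Mul(Add(2, -4), Add(0, -4)) = Mul(-2, -4) = 8)
Function('q')(y) = -88 (Function('q')(y) = Mul(8, -11) = -88)
Function('b')(w) = Pow(Add(18, Mul(3, w)), -1) (Function('b')(w) = Pow(Add(w, Add(18, Mul(2, w))), -1) = Pow(Add(18, Mul(3, w)), -1))
Add(Function('q')(219), Mul(-1, Function('b')(79))) = Add(-88, Mul(-1, Mul(Rational(1, 3), Pow(Add(6, 79), -1)))) = Add(-88, Mul(-1, Mul(Rational(1, 3), Pow(85, -1)))) = Add(-88, Mul(-1, Mul(Rational(1, 3), Rational(1, 85)))) = Add(-88, Mul(-1, Rational(1, 255))) = Add(-88, Rational(-1, 255)) = Rational(-22441, 255)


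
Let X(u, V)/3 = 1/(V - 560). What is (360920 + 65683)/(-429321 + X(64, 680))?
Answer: -17064120/17172839 ≈ -0.99367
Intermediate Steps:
X(u, V) = 3/(-560 + V) (X(u, V) = 3/(V - 560) = 3/(-560 + V))
(360920 + 65683)/(-429321 + X(64, 680)) = (360920 + 65683)/(-429321 + 3/(-560 + 680)) = 426603/(-429321 + 3/120) = 426603/(-429321 + 3*(1/120)) = 426603/(-429321 + 1/40) = 426603/(-17172839/40) = 426603*(-40/17172839) = -17064120/17172839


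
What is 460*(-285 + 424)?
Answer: 63940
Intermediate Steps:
460*(-285 + 424) = 460*139 = 63940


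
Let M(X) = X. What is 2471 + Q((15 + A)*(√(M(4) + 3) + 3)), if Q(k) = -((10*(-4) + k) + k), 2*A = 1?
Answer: 2418 - 31*√7 ≈ 2336.0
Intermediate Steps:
A = ½ (A = (½)*1 = ½ ≈ 0.50000)
Q(k) = 40 - 2*k (Q(k) = -((-40 + k) + k) = -(-40 + 2*k) = 40 - 2*k)
2471 + Q((15 + A)*(√(M(4) + 3) + 3)) = 2471 + (40 - 2*(15 + ½)*(√(4 + 3) + 3)) = 2471 + (40 - 31*(√7 + 3)) = 2471 + (40 - 31*(3 + √7)) = 2471 + (40 - 2*(93/2 + 31*√7/2)) = 2471 + (40 + (-93 - 31*√7)) = 2471 + (-53 - 31*√7) = 2418 - 31*√7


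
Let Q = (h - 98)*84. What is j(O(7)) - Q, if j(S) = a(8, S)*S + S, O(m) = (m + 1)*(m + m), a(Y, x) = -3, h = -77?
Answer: 14476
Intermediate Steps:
O(m) = 2*m*(1 + m) (O(m) = (1 + m)*(2*m) = 2*m*(1 + m))
j(S) = -2*S (j(S) = -3*S + S = -2*S)
Q = -14700 (Q = (-77 - 98)*84 = -175*84 = -14700)
j(O(7)) - Q = -4*7*(1 + 7) - 1*(-14700) = -4*7*8 + 14700 = -2*112 + 14700 = -224 + 14700 = 14476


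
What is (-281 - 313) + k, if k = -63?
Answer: -657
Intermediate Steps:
(-281 - 313) + k = (-281 - 313) - 63 = -594 - 63 = -657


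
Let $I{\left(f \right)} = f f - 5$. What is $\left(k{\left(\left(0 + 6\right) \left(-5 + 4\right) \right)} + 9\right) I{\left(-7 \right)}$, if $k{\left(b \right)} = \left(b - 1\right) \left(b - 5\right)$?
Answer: $3784$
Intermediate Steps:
$I{\left(f \right)} = -5 + f^{2}$ ($I{\left(f \right)} = f^{2} - 5 = -5 + f^{2}$)
$k{\left(b \right)} = \left(-1 + b\right) \left(-5 + b\right)$
$\left(k{\left(\left(0 + 6\right) \left(-5 + 4\right) \right)} + 9\right) I{\left(-7 \right)} = \left(\left(5 + \left(\left(0 + 6\right) \left(-5 + 4\right)\right)^{2} - 6 \left(0 + 6\right) \left(-5 + 4\right)\right) + 9\right) \left(-5 + \left(-7\right)^{2}\right) = \left(\left(5 + \left(6 \left(-1\right)\right)^{2} - 6 \cdot 6 \left(-1\right)\right) + 9\right) \left(-5 + 49\right) = \left(\left(5 + \left(-6\right)^{2} - -36\right) + 9\right) 44 = \left(\left(5 + 36 + 36\right) + 9\right) 44 = \left(77 + 9\right) 44 = 86 \cdot 44 = 3784$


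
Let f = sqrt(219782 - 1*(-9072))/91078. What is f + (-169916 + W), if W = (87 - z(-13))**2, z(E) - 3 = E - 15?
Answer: -157372 + sqrt(228854)/91078 ≈ -1.5737e+5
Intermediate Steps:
z(E) = -12 + E (z(E) = 3 + (E - 15) = 3 + (-15 + E) = -12 + E)
W = 12544 (W = (87 - (-12 - 13))**2 = (87 - 1*(-25))**2 = (87 + 25)**2 = 112**2 = 12544)
f = sqrt(228854)/91078 (f = sqrt(219782 + 9072)*(1/91078) = sqrt(228854)*(1/91078) = sqrt(228854)/91078 ≈ 0.0052525)
f + (-169916 + W) = sqrt(228854)/91078 + (-169916 + 12544) = sqrt(228854)/91078 - 157372 = -157372 + sqrt(228854)/91078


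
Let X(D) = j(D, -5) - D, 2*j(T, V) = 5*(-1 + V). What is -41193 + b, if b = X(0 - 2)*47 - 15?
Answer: -41819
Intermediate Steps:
j(T, V) = -5/2 + 5*V/2 (j(T, V) = (5*(-1 + V))/2 = (-5 + 5*V)/2 = -5/2 + 5*V/2)
X(D) = -15 - D (X(D) = (-5/2 + (5/2)*(-5)) - D = (-5/2 - 25/2) - D = -15 - D)
b = -626 (b = (-15 - (0 - 2))*47 - 15 = (-15 - 1*(-2))*47 - 15 = (-15 + 2)*47 - 15 = -13*47 - 15 = -611 - 15 = -626)
-41193 + b = -41193 - 626 = -41819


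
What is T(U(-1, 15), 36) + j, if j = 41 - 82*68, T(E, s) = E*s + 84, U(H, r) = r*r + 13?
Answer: 3117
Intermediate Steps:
U(H, r) = 13 + r² (U(H, r) = r² + 13 = 13 + r²)
T(E, s) = 84 + E*s
j = -5535 (j = 41 - 5576 = -5535)
T(U(-1, 15), 36) + j = (84 + (13 + 15²)*36) - 5535 = (84 + (13 + 225)*36) - 5535 = (84 + 238*36) - 5535 = (84 + 8568) - 5535 = 8652 - 5535 = 3117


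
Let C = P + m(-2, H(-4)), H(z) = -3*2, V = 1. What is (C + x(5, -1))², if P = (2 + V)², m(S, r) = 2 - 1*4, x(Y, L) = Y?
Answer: 144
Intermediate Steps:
H(z) = -6
m(S, r) = -2 (m(S, r) = 2 - 4 = -2)
P = 9 (P = (2 + 1)² = 3² = 9)
C = 7 (C = 9 - 2 = 7)
(C + x(5, -1))² = (7 + 5)² = 12² = 144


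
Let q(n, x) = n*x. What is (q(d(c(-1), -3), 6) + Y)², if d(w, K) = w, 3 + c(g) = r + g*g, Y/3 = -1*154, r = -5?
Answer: 254016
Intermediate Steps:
Y = -462 (Y = 3*(-1*154) = 3*(-154) = -462)
c(g) = -8 + g² (c(g) = -3 + (-5 + g*g) = -3 + (-5 + g²) = -8 + g²)
(q(d(c(-1), -3), 6) + Y)² = ((-8 + (-1)²)*6 - 462)² = ((-8 + 1)*6 - 462)² = (-7*6 - 462)² = (-42 - 462)² = (-504)² = 254016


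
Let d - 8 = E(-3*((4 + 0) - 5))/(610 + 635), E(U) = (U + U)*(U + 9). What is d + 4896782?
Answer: 2032167874/415 ≈ 4.8968e+6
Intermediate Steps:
E(U) = 2*U*(9 + U) (E(U) = (2*U)*(9 + U) = 2*U*(9 + U))
d = 3344/415 (d = 8 + (2*(-3*((4 + 0) - 5))*(9 - 3*((4 + 0) - 5)))/(610 + 635) = 8 + (2*(-3*(4 - 5))*(9 - 3*(4 - 5)))/1245 = 8 + (2*(-3*(-1))*(9 - 3*(-1)))/1245 = 8 + (2*3*(9 + 3))/1245 = 8 + (2*3*12)/1245 = 8 + (1/1245)*72 = 8 + 24/415 = 3344/415 ≈ 8.0578)
d + 4896782 = 3344/415 + 4896782 = 2032167874/415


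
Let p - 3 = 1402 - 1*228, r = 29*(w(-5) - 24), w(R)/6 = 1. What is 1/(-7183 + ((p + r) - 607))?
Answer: -1/7135 ≈ -0.00014015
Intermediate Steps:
w(R) = 6 (w(R) = 6*1 = 6)
r = -522 (r = 29*(6 - 24) = 29*(-18) = -522)
p = 1177 (p = 3 + (1402 - 1*228) = 3 + (1402 - 228) = 3 + 1174 = 1177)
1/(-7183 + ((p + r) - 607)) = 1/(-7183 + ((1177 - 522) - 607)) = 1/(-7183 + (655 - 607)) = 1/(-7183 + 48) = 1/(-7135) = -1/7135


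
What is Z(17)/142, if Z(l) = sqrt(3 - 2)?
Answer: 1/142 ≈ 0.0070423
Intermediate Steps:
Z(l) = 1 (Z(l) = sqrt(1) = 1)
Z(17)/142 = 1/142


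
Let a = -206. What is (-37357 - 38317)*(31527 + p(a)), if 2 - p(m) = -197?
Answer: -2400833324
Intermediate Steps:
p(m) = 199 (p(m) = 2 - 1*(-197) = 2 + 197 = 199)
(-37357 - 38317)*(31527 + p(a)) = (-37357 - 38317)*(31527 + 199) = -75674*31726 = -2400833324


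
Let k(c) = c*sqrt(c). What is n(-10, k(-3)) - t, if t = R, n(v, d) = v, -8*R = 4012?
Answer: 983/2 ≈ 491.50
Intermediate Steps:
k(c) = c**(3/2)
R = -1003/2 (R = -1/8*4012 = -1003/2 ≈ -501.50)
t = -1003/2 ≈ -501.50
n(-10, k(-3)) - t = -10 - 1*(-1003/2) = -10 + 1003/2 = 983/2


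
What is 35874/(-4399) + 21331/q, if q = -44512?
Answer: -1690658557/195808288 ≈ -8.6342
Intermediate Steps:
35874/(-4399) + 21331/q = 35874/(-4399) + 21331/(-44512) = 35874*(-1/4399) + 21331*(-1/44512) = -35874/4399 - 21331/44512 = -1690658557/195808288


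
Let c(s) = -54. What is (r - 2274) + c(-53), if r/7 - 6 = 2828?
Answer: 17510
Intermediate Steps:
r = 19838 (r = 42 + 7*2828 = 42 + 19796 = 19838)
(r - 2274) + c(-53) = (19838 - 2274) - 54 = 17564 - 54 = 17510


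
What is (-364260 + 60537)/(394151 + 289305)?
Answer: -303723/683456 ≈ -0.44439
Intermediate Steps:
(-364260 + 60537)/(394151 + 289305) = -303723/683456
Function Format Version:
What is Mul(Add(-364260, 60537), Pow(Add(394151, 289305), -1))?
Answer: Rational(-303723, 683456) ≈ -0.44439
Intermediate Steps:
Mul(Add(-364260, 60537), Pow(Add(394151, 289305), -1)) = Mul(-303723, Pow(683456, -1)) = Mul(-303723, Rational(1, 683456)) = Rational(-303723, 683456)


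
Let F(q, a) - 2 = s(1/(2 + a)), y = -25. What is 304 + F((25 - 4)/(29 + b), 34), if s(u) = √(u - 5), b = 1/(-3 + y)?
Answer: 306 + I*√179/6 ≈ 306.0 + 2.2298*I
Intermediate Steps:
b = -1/28 (b = 1/(-3 - 25) = 1/(-28) = -1/28 ≈ -0.035714)
s(u) = √(-5 + u)
F(q, a) = 2 + √(-5 + 1/(2 + a))
304 + F((25 - 4)/(29 + b), 34) = 304 + (2 + √((-9 - 5*34)/(2 + 34))) = 304 + (2 + √((-9 - 170)/36)) = 304 + (2 + √((1/36)*(-179))) = 304 + (2 + √(-179/36)) = 304 + (2 + I*√179/6) = 306 + I*√179/6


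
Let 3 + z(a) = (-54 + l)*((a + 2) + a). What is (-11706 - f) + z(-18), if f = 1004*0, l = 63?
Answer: -12015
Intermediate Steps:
z(a) = 15 + 18*a (z(a) = -3 + (-54 + 63)*((a + 2) + a) = -3 + 9*((2 + a) + a) = -3 + 9*(2 + 2*a) = -3 + (18 + 18*a) = 15 + 18*a)
f = 0
(-11706 - f) + z(-18) = (-11706 - 1*0) + (15 + 18*(-18)) = (-11706 + 0) + (15 - 324) = -11706 - 309 = -12015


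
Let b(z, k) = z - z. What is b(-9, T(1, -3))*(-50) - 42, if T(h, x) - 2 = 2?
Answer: -42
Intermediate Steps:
T(h, x) = 4 (T(h, x) = 2 + 2 = 4)
b(z, k) = 0
b(-9, T(1, -3))*(-50) - 42 = 0*(-50) - 42 = 0 - 42 = -42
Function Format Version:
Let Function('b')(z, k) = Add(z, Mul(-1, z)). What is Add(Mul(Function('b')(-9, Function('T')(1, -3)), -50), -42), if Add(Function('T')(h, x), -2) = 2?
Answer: -42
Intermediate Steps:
Function('T')(h, x) = 4 (Function('T')(h, x) = Add(2, 2) = 4)
Function('b')(z, k) = 0
Add(Mul(Function('b')(-9, Function('T')(1, -3)), -50), -42) = Add(Mul(0, -50), -42) = Add(0, -42) = -42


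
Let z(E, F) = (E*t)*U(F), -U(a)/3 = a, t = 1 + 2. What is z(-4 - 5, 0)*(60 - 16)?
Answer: 0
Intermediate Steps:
t = 3
U(a) = -3*a
z(E, F) = -9*E*F (z(E, F) = (E*3)*(-3*F) = (3*E)*(-3*F) = -9*E*F)
z(-4 - 5, 0)*(60 - 16) = (-9*(-4 - 5)*0)*(60 - 16) = -9*(-9)*0*44 = 0*44 = 0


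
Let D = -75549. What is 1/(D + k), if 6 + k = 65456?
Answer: -1/10099 ≈ -9.9020e-5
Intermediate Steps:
k = 65450 (k = -6 + 65456 = 65450)
1/(D + k) = 1/(-75549 + 65450) = 1/(-10099) = -1/10099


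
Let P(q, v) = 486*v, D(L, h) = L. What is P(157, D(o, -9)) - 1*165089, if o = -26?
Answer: -177725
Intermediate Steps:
P(157, D(o, -9)) - 1*165089 = 486*(-26) - 1*165089 = -12636 - 165089 = -177725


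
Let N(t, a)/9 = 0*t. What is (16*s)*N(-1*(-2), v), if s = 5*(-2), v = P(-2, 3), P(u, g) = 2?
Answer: 0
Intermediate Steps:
v = 2
s = -10
N(t, a) = 0 (N(t, a) = 9*(0*t) = 9*0 = 0)
(16*s)*N(-1*(-2), v) = (16*(-10))*0 = -160*0 = 0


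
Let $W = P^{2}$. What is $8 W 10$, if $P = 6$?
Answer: $2880$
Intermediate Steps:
$W = 36$ ($W = 6^{2} = 36$)
$8 W 10 = 8 \cdot 36 \cdot 10 = 288 \cdot 10 = 2880$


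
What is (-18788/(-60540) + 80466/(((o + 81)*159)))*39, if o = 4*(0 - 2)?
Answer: 5513607619/19519105 ≈ 282.47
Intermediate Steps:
o = -8 (o = 4*(-2) = -8)
(-18788/(-60540) + 80466/(((o + 81)*159)))*39 = (-18788/(-60540) + 80466/(((-8 + 81)*159)))*39 = (-18788*(-1/60540) + 80466/((73*159)))*39 = (4697/15135 + 80466/11607)*39 = (4697/15135 + 80466*(1/11607))*39 = (4697/15135 + 26822/3869)*39 = (424123663/58557315)*39 = 5513607619/19519105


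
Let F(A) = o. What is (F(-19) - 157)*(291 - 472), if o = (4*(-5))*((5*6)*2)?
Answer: 245617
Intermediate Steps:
o = -1200 (o = -600*2 = -20*60 = -1200)
F(A) = -1200
(F(-19) - 157)*(291 - 472) = (-1200 - 157)*(291 - 472) = -1357*(-181) = 245617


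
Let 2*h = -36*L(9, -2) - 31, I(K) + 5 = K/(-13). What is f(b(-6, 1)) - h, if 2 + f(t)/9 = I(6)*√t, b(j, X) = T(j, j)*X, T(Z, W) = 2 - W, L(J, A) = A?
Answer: -77/2 - 1278*√2/13 ≈ -177.53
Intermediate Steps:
I(K) = -5 - K/13 (I(K) = -5 + K/(-13) = -5 + K*(-1/13) = -5 - K/13)
h = 41/2 (h = (-36*(-2) - 31)/2 = (72 - 31)/2 = (½)*41 = 41/2 ≈ 20.500)
b(j, X) = X*(2 - j) (b(j, X) = (2 - j)*X = X*(2 - j))
f(t) = -18 - 639*√t/13 (f(t) = -18 + 9*((-5 - 1/13*6)*√t) = -18 + 9*((-5 - 6/13)*√t) = -18 + 9*(-71*√t/13) = -18 - 639*√t/13)
f(b(-6, 1)) - h = (-18 - 639*√(2 - 1*(-6))/13) - 1*41/2 = (-18 - 639*√(2 + 6)/13) - 41/2 = (-18 - 639*2*√2/13) - 41/2 = (-18 - 1278*√2/13) - 41/2 = -77/2 - 1278*√2/13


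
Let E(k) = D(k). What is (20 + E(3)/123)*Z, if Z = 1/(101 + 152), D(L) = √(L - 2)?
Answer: 107/1353 ≈ 0.079084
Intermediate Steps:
D(L) = √(-2 + L)
E(k) = √(-2 + k)
Z = 1/253 ≈ 0.0039526
(20 + E(3)/123)*Z = (20 + √(-2 + 3)/123)*(1/253) = (20 + √1*(1/123))*(1/253) = (20 + 1*(1/123))*(1/253) = (20 + 1/123)*(1/253) = (2461/123)*(1/253) = 107/1353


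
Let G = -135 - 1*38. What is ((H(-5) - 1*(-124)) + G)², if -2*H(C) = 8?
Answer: 2809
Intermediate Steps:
G = -173 (G = -135 - 38 = -173)
H(C) = -4 (H(C) = -½*8 = -4)
((H(-5) - 1*(-124)) + G)² = ((-4 - 1*(-124)) - 173)² = ((-4 + 124) - 173)² = (120 - 173)² = (-53)² = 2809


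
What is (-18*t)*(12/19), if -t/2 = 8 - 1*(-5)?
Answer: 5616/19 ≈ 295.58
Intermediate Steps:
t = -26 (t = -2*(8 - 1*(-5)) = -2*(8 + 5) = -2*13 = -26)
(-18*t)*(12/19) = (-18*(-26))*(12/19) = 468*(12*(1/19)) = 468*(12/19) = 5616/19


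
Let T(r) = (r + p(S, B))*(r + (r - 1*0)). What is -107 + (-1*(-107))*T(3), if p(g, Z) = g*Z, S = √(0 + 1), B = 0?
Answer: 1819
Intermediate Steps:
S = 1 (S = √1 = 1)
p(g, Z) = Z*g
T(r) = 2*r² (T(r) = (r + 0*1)*(r + (r - 1*0)) = (r + 0)*(r + (r + 0)) = r*(r + r) = r*(2*r) = 2*r²)
-107 + (-1*(-107))*T(3) = -107 + (-1*(-107))*(2*3²) = -107 + 107*(2*9) = -107 + 107*18 = -107 + 1926 = 1819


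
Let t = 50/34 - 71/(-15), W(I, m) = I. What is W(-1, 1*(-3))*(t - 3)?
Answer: -817/255 ≈ -3.2039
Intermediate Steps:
t = 1582/255 (t = 50*(1/34) - 71*(-1/15) = 25/17 + 71/15 = 1582/255 ≈ 6.2039)
W(-1, 1*(-3))*(t - 3) = -(1582/255 - 3) = -1*817/255 = -817/255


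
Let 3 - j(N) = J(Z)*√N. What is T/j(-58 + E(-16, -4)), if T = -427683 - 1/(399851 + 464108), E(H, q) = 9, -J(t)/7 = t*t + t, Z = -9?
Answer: -369500576998/3584506277829 + 144844226183216*I/1194835425943 ≈ -0.10308 + 121.23*I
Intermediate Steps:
J(t) = -7*t - 7*t² (J(t) = -7*(t*t + t) = -7*(t² + t) = -7*(t + t²) = -7*t - 7*t²)
j(N) = 3 + 504*√N (j(N) = 3 - (-7*(-9)*(1 - 9))*√N = 3 - (-7*(-9)*(-8))*√N = 3 - (-504)*√N = 3 + 504*√N)
T = -369500576998/863959 (T = -427683 - 1/863959 = -369500576998/863959 ≈ -4.2768e+5)
T/j(-58 + E(-16, -4)) = -369500576998/(863959*(3 + 504*√(-58 + 9))) = -369500576998/(863959*(3 + 504*√(-49))) = -369500576998/(863959*(3 + 504*(7*I))) = -369500576998*(3 - 3528*I)/12446793/863959 = -369500576998*(3 - 3528*I)/10753518833487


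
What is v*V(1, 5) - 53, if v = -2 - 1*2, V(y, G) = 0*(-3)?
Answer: -53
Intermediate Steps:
V(y, G) = 0
v = -4 (v = -2 - 2 = -4)
v*V(1, 5) - 53 = -4*0 - 53 = 0 - 53 = -53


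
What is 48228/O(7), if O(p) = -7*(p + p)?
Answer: -24114/49 ≈ -492.12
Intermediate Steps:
O(p) = -14*p
48228/O(7) = 48228/((-14*7)) = 48228/(-98) = 48228*(-1/98) = -24114/49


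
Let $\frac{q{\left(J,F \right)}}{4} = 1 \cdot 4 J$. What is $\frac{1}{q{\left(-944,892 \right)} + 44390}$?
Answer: $\frac{1}{29286} \approx 3.4146 \cdot 10^{-5}$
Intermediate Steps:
$q{\left(J,F \right)} = 16 J$ ($q{\left(J,F \right)} = 4 \cdot 1 \cdot 4 J = 4 \cdot 4 J = 16 J$)
$\frac{1}{q{\left(-944,892 \right)} + 44390} = \frac{1}{16 \left(-944\right) + 44390} = \frac{1}{-15104 + 44390} = \frac{1}{29286}$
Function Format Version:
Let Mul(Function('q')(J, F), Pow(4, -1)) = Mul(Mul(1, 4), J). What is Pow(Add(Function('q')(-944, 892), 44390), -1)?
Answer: Rational(1, 29286) ≈ 3.4146e-5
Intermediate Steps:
Function('q')(J, F) = Mul(16, J) (Function('q')(J, F) = Mul(4, Mul(Mul(1, 4), J)) = Mul(4, Mul(4, J)) = Mul(16, J))
Pow(Add(Function('q')(-944, 892), 44390), -1) = Pow(Add(Mul(16, -944), 44390), -1) = Pow(Add(-15104, 44390), -1) = Pow(29286, -1) = Rational(1, 29286)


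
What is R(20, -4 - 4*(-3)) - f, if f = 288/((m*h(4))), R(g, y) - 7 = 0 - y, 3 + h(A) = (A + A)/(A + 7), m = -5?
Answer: -3293/125 ≈ -26.344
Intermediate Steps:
h(A) = -3 + 2*A/(7 + A) (h(A) = -3 + (A + A)/(A + 7) = -3 + (2*A)/(7 + A) = -3 + 2*A/(7 + A))
R(g, y) = 7 - y (R(g, y) = 7 + (0 - y) = 7 - y)
f = 3168/125 (f = 288/((-5*(-21 - 1*4)/(7 + 4))) = 288/((-5*(-21 - 4)/11)) = 288/((-5*(-25)/11)) = 288/((-5*(-25/11))) = 288/(125/11) = 288*(11/125) = 3168/125 ≈ 25.344)
R(20, -4 - 4*(-3)) - f = (7 - (-4 - 4*(-3))) - 1*3168/125 = (7 - (-4 + 12)) - 3168/125 = (7 - 1*8) - 3168/125 = (7 - 8) - 3168/125 = -1 - 3168/125 = -3293/125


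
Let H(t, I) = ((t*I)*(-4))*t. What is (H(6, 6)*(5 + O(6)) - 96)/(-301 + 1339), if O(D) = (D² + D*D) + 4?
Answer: -11680/173 ≈ -67.514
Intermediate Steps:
O(D) = 4 + 2*D² (O(D) = (D² + D²) + 4 = 2*D² + 4 = 4 + 2*D²)
H(t, I) = -4*I*t² (H(t, I) = ((I*t)*(-4))*t = (-4*I*t)*t = -4*I*t²)
(H(6, 6)*(5 + O(6)) - 96)/(-301 + 1339) = ((-4*6*6²)*(5 + (4 + 2*6²)) - 96)/(-301 + 1339) = ((-4*6*36)*(5 + (4 + 2*36)) - 96)/1038 = (-864*(5 + (4 + 72)) - 96)/1038 = (-864*(5 + 76) - 96)/1038 = (-864*81 - 96)/1038 = (-69984 - 96)/1038 = (1/1038)*(-70080) = -11680/173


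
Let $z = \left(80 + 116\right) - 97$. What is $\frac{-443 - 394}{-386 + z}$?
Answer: $\frac{837}{287} \approx 2.9164$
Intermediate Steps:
$z = 99$ ($z = 196 - 97 = 99$)
$\frac{-443 - 394}{-386 + z} = \frac{-443 - 394}{-386 + 99} = - \frac{837}{-287} = \left(-837\right) \left(- \frac{1}{287}\right) = \frac{837}{287}$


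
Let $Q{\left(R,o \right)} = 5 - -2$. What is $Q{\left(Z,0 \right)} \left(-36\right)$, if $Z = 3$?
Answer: $-252$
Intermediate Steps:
$Q{\left(R,o \right)} = 7$ ($Q{\left(R,o \right)} = 5 + 2 = 7$)
$Q{\left(Z,0 \right)} \left(-36\right) = 7 \left(-36\right) = -252$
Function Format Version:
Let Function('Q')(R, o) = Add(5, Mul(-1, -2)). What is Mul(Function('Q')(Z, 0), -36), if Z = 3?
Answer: -252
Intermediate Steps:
Function('Q')(R, o) = 7 (Function('Q')(R, o) = Add(5, 2) = 7)
Mul(Function('Q')(Z, 0), -36) = Mul(7, -36) = -252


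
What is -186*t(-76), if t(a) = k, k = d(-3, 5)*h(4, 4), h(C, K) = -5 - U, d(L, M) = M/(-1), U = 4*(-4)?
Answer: 10230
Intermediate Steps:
U = -16
d(L, M) = -M (d(L, M) = M*(-1) = -M)
h(C, K) = 11 (h(C, K) = -5 - 1*(-16) = -5 + 16 = 11)
k = -55 (k = -1*5*11 = -5*11 = -55)
t(a) = -55
-186*t(-76) = -186*(-55) = 10230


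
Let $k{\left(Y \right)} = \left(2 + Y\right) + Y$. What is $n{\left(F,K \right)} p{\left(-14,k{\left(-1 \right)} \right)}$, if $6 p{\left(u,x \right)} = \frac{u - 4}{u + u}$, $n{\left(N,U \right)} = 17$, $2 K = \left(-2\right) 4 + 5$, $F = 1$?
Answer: $\frac{51}{28} \approx 1.8214$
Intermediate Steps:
$K = - \frac{3}{2}$ ($K = \frac{\left(-2\right) 4 + 5}{2} = \frac{-8 + 5}{2} = \frac{1}{2} \left(-3\right) = - \frac{3}{2} \approx -1.5$)
$k{\left(Y \right)} = 2 + 2 Y$
$p{\left(u,x \right)} = \frac{-4 + u}{12 u}$ ($p{\left(u,x \right)} = \frac{\left(u - 4\right) \frac{1}{u + u}}{6} = \frac{\left(-4 + u\right) \frac{1}{2 u}}{6} = \frac{\frac{1}{2} \frac{1}{u} \left(-4 + u\right)}{6} = \frac{-4 + u}{12 u}$)
$n{\left(F,K \right)} p{\left(-14,k{\left(-1 \right)} \right)} = 17 \frac{-4 - 14}{12 \left(-14\right)} = 17 \cdot \frac{1}{12} \left(- \frac{1}{14}\right) \left(-18\right) = 17 \cdot \frac{3}{28} = \frac{51}{28}$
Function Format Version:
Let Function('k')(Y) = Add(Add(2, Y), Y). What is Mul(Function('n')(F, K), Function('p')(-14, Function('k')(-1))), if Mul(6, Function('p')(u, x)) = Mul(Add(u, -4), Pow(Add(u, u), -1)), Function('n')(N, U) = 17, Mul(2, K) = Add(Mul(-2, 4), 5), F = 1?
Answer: Rational(51, 28) ≈ 1.8214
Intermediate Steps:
K = Rational(-3, 2) (K = Mul(Rational(1, 2), Add(Mul(-2, 4), 5)) = Mul(Rational(1, 2), Add(-8, 5)) = Mul(Rational(1, 2), -3) = Rational(-3, 2) ≈ -1.5000)
Function('k')(Y) = Add(2, Mul(2, Y))
Function('p')(u, x) = Mul(Rational(1, 12), Pow(u, -1), Add(-4, u)) (Function('p')(u, x) = Mul(Rational(1, 6), Mul(Add(u, -4), Pow(Add(u, u), -1))) = Mul(Rational(1, 6), Mul(Add(-4, u), Pow(Mul(2, u), -1))) = Mul(Rational(1, 6), Mul(Add(-4, u), Mul(Rational(1, 2), Pow(u, -1)))) = Mul(Rational(1, 6), Mul(Rational(1, 2), Pow(u, -1), Add(-4, u))) = Mul(Rational(1, 12), Pow(u, -1), Add(-4, u)))
Mul(Function('n')(F, K), Function('p')(-14, Function('k')(-1))) = Mul(17, Mul(Rational(1, 12), Pow(-14, -1), Add(-4, -14))) = Mul(17, Mul(Rational(1, 12), Rational(-1, 14), -18)) = Mul(17, Rational(3, 28)) = Rational(51, 28)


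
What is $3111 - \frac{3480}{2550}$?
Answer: $\frac{264319}{85} \approx 3109.6$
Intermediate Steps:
$3111 - \frac{3480}{2550} = 3111 - \frac{116}{85} = \frac{264319}{85}$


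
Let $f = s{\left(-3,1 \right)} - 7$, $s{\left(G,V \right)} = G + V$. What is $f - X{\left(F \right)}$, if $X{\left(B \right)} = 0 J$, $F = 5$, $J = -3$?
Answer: $-9$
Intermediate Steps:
$X{\left(B \right)} = 0$ ($X{\left(B \right)} = 0 \left(-3\right) = 0$)
$f = -9$ ($f = \left(-3 + 1\right) - 7 = -2 - 7 = -9$)
$f - X{\left(F \right)} = -9 - 0 = -9 + 0 = -9$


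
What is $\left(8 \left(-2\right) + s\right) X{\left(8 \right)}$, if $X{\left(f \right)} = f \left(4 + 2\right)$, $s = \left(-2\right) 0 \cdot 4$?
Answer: $-768$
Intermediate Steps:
$s = 0$ ($s = 0 \cdot 4 = 0$)
$X{\left(f \right)} = 6 f$ ($X{\left(f \right)} = f 6 = 6 f$)
$\left(8 \left(-2\right) + s\right) X{\left(8 \right)} = \left(8 \left(-2\right) + 0\right) 6 \cdot 8 = \left(-16 + 0\right) 48 = \left(-16\right) 48 = -768$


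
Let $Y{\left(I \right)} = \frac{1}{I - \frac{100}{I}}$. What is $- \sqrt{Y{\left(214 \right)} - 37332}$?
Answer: $- \frac{i \sqrt{304507230153}}{2856} \approx - 193.21 i$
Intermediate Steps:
$- \sqrt{Y{\left(214 \right)} - 37332} = - \sqrt{\frac{214}{-100 + 214^{2}} - 37332} = - \sqrt{\frac{214}{-100 + 45796} - 37332} = - \sqrt{\frac{214}{45696} - 37332} = - \sqrt{214 \cdot \frac{1}{45696} - 37332} = - \sqrt{\frac{107}{22848} - 37332} = - \sqrt{- \frac{852961429}{22848}} = - \frac{i \sqrt{304507230153}}{2856}$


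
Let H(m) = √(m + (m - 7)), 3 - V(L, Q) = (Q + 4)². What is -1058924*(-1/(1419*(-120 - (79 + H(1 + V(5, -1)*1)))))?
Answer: -105362938/28108971 + 529462*I*√17/28108971 ≈ -3.7484 + 0.077663*I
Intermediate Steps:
V(L, Q) = 3 - (4 + Q)² (V(L, Q) = 3 - (Q + 4)² = 3 - (4 + Q)²)
H(m) = √(-7 + 2*m) (H(m) = √(m + (-7 + m)) = √(-7 + 2*m))
-1058924*(-1/(1419*(-120 - (79 + H(1 + V(5, -1)*1))))) = -1058924*(-1/(1419*(-120 - (79 + √(-7 + 2*(1 + (3 - (4 - 1)²)*1)))))) = -1058924*(-1/(1419*(-120 - (79 + √(-7 + 2*(1 + (3 - 1*3²)*1)))))) = -1058924*(-1/(1419*(-120 - (79 + √(-7 + 2*(1 + (3 - 1*9)*1)))))) = -1058924*(-1/(1419*(-120 - (79 + √(-7 + 2*(1 + (3 - 9)*1)))))) = -1058924*(-1/(1419*(-120 - (79 + √(-7 + 2*(1 - 6*1)))))) = -1058924*(-1/(1419*(-120 - (79 + √(-7 + 2*(1 - 6)))))) = -1058924*(-1/(1419*(-120 - (79 + √(-7 + 2*(-5)))))) = -1058924*(-1/(1419*(-120 - (79 + √(-7 - 10))))) = -1058924*(-1/(1419*(-120 - (79 + √(-17))))) = -1058924*(-1/(1419*(-120 - (79 + I*√17)))) = -1058924*(-1/(1419*(-120 + (-79 - I*√17)))) = -1058924*(-1/(1419*(-199 - I*√17))) = -1058924/(282381 + 1419*I*√17)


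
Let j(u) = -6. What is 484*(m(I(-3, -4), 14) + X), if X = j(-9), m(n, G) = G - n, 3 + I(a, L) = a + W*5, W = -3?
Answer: 14036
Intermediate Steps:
I(a, L) = -18 + a (I(a, L) = -3 + (a - 3*5) = -3 + (a - 15) = -3 + (-15 + a) = -18 + a)
X = -6
484*(m(I(-3, -4), 14) + X) = 484*((14 - (-18 - 3)) - 6) = 484*((14 - 1*(-21)) - 6) = 484*((14 + 21) - 6) = 484*(35 - 6) = 484*29 = 14036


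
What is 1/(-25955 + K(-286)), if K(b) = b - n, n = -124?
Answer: -1/26117 ≈ -3.8289e-5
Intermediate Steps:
K(b) = 124 + b (K(b) = b - 1*(-124) = b + 124 = 124 + b)
1/(-25955 + K(-286)) = 1/(-25955 + (124 - 286)) = 1/(-25955 - 162) = 1/(-26117) = -1/26117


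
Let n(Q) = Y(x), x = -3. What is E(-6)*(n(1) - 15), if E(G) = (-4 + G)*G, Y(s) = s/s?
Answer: -840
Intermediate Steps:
Y(s) = 1
n(Q) = 1
E(G) = G*(-4 + G)
E(-6)*(n(1) - 15) = (-6*(-4 - 6))*(1 - 15) = -6*(-10)*(-14) = 60*(-14) = -840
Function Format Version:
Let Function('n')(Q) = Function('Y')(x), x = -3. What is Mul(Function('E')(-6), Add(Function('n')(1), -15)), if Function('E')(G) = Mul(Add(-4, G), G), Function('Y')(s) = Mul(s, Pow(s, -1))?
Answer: -840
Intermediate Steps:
Function('Y')(s) = 1
Function('n')(Q) = 1
Function('E')(G) = Mul(G, Add(-4, G))
Mul(Function('E')(-6), Add(Function('n')(1), -15)) = Mul(Mul(-6, Add(-4, -6)), Add(1, -15)) = Mul(Mul(-6, -10), -14) = Mul(60, -14) = -840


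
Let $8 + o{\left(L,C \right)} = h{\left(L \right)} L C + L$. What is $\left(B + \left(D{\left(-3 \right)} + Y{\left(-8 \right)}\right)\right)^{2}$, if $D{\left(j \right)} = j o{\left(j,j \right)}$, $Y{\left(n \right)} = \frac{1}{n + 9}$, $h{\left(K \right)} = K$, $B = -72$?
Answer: $1849$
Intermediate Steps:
$o{\left(L,C \right)} = -8 + L + C L^{2}$ ($o{\left(L,C \right)} = -8 + \left(L L C + L\right) = -8 + \left(L^{2} C + L\right) = -8 + \left(C L^{2} + L\right) = -8 + \left(L + C L^{2}\right) = -8 + L + C L^{2}$)
$Y{\left(n \right)} = \frac{1}{9 + n}$
$D{\left(j \right)} = j \left(-8 + j + j^{3}\right)$ ($D{\left(j \right)} = j \left(-8 + j + j j^{2}\right) = j \left(-8 + j + j^{3}\right)$)
$\left(B + \left(D{\left(-3 \right)} + Y{\left(-8 \right)}\right)\right)^{2} = \left(-72 - \left(- \frac{1}{9 - 8} + 3 \left(-8 - 3 + \left(-3\right)^{3}\right)\right)\right)^{2} = \left(-72 - \left(-1 + 3 \left(-8 - 3 - 27\right)\right)\right)^{2} = \left(-72 + \left(\left(-3\right) \left(-38\right) + 1\right)\right)^{2} = \left(-72 + \left(114 + 1\right)\right)^{2} = \left(-72 + 115\right)^{2} = 43^{2} = 1849$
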